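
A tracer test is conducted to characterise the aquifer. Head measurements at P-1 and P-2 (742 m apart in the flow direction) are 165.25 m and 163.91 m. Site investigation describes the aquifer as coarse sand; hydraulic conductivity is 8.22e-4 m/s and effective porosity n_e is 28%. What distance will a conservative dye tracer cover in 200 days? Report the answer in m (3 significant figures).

Hydraulic gradient i = (165.25 − 163.91) / 742 = 1.34 / 742 = 0.001806
K = 8.22e-4 m/s × 86400 s/d = 71.02 m/d
q = Ki = 71.02 × 0.001806 = 0.1283 m/d
Seepage velocity v = q / n = 0.1283 / 0.28 = 0.4581 m/d
L = v × T = 0.4581 × 200 = 91.61 m

91.6 m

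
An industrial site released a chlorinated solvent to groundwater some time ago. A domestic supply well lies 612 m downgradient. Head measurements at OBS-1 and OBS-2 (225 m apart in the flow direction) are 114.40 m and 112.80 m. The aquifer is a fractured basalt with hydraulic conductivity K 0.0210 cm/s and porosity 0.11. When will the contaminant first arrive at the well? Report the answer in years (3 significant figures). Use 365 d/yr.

1.43 years

Hydraulic gradient i = (114.40 − 112.80) / 225 = 1.60 / 225 = 0.007111
K = 0.0210 cm/s × 864 = 18.14 m/d
q = Ki = 18.14 × 0.007111 = 0.1290 m/d
v = Ki/n = 18.14·0.007111/0.11 = 1.173 m/d
t = L / v = 612 / 1.173 = 521.8 d
   = 521.8 / 365 = 1.43 yr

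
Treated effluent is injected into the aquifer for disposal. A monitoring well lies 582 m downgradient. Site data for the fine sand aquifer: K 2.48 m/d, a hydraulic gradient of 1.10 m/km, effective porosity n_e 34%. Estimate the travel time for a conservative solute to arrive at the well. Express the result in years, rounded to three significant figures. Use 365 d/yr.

q = Ki = 2.48 × 0.0011 = 0.002728 m/d
v = Ki/n = 2.48·0.0011/0.34 = 0.008024 m/d
t = L / v = 582 / 0.008024 = 72540 d
   = 72540 / 365 = 199 yr

199 years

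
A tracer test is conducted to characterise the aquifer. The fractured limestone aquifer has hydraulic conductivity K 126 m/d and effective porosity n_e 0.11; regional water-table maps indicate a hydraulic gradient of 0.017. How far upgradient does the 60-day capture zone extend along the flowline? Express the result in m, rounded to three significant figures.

Darcy flux q = K·i = 126 × 0.017 = 2.142 m/d
Average linear velocity = 2.142 / 0.11 = 19.47 m/d
L = v × T = 19.47 × 60 = 1168 m

1170 m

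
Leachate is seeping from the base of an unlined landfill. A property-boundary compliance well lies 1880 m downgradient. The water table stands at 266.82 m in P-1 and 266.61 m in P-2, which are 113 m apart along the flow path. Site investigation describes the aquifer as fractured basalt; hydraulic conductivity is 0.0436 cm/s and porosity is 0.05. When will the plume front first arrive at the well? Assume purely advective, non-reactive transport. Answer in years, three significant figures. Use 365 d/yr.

Hydraulic gradient i = (266.82 − 266.61) / 113 = 0.21 / 113 = 0.001858
K = 0.0436 cm/s × 864 = 37.67 m/d
Darcy flux q = K·i = 37.67 × 0.001858 = 0.07001 m/d
v = Ki/n = 37.67·0.001858/0.05 = 1.400 m/d
t = L / v = 1880 / 1.400 = 1343 d
   = 1343 / 365 = 3.68 yr

3.68 years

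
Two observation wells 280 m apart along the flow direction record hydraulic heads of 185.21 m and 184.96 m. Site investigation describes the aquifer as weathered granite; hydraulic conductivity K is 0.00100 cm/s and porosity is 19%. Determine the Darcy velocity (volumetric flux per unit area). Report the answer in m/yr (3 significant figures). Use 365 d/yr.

Hydraulic gradient i = (185.21 − 184.96) / 280 = 0.25 / 280 = 8.929e-4
K = 0.00100 cm/s × 864 = 0.8640 m/d
Darcy flux q = K·i = 0.8640 × 8.929e-4 = 7.714e-4 m/d
   = 7.714e-4 × 365 = 0.282 m/yr

0.282 m/yr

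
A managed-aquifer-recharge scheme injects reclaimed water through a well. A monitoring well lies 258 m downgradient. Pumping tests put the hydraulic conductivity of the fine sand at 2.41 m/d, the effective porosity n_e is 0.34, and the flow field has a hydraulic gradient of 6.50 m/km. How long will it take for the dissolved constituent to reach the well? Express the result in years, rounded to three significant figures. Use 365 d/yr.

15.3 years

q = Ki = 2.41 × 0.0065 = 0.01567 m/d
v = Ki/n = 2.41·0.0065/0.34 = 0.04607 m/d
t = L / v = 258 / 0.04607 = 5600 d
   = 5600 / 365 = 15.3 yr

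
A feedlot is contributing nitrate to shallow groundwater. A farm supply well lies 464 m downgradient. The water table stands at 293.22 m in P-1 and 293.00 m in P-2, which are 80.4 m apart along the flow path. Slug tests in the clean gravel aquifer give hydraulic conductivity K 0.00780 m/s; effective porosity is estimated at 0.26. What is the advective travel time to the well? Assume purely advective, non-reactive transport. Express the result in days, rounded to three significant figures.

Hydraulic gradient i = (293.22 − 293.00) / 80.4 = 0.22 / 80.4 = 0.002736
K = 0.00780 m/s × 86400 s/d = 673.9 m/d
Specific discharge q = 673.9 × 0.002736 = 1.844 m/d
Average linear velocity = 1.844 / 0.26 = 7.093 m/d
t = L / v = 464 / 7.093 = 65.42 d

65.4 days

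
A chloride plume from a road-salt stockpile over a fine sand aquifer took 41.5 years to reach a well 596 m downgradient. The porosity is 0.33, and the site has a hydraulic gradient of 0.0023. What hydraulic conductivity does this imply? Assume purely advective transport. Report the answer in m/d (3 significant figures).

5.65 m/d

t = 41.5 years = 15150 d
v = L / t = 596 / 15150 = 0.03935 m/d
K = v · n / i = 0.03935 × 0.33 / 0.0023 = 5.65 m/d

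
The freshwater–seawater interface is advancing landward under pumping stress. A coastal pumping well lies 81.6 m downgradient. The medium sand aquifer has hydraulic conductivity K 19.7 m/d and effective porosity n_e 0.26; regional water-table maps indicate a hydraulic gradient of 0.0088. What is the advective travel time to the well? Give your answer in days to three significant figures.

122 days

Darcy flux q = K·i = 19.7 × 0.0088 = 0.1734 m/d
Seepage velocity v = q / n = 0.1734 / 0.26 = 0.6668 m/d
t = L / v = 81.6 / 0.6668 = 122.4 d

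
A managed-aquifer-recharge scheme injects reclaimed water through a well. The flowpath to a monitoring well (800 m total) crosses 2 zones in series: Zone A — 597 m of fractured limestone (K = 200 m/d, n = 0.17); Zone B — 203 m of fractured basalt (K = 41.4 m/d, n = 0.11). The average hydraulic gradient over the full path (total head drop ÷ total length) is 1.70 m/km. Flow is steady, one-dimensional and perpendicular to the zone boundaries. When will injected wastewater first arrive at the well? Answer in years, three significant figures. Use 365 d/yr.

1.97 years

Continuity: the same q passes through each zone, so ΔH = q·Σ(L_j/K_j) — the zones act as resistances in series.
Σ(L/K) = 597/200 + 203/41.4 = 2.985 + 4.903 = 7.888 d
K_eq = L_total / Σ(L/K) = 800 / 7.888 = 101.4 m/d
q = K_eq · i = 101.4 × 0.0017 = 0.1724 m/d (same in every zone)
Zone A: v = q/n = 0.1724/0.17 = 1.014 m/d → t_A = 597/1.014 = 588.7 d
Zone B: v = q/n = 0.1724/0.11 = 1.567 m/d → t_B = 203/1.567 = 129.5 d
Total t = 588.7 + 129.5 = 718.2 d
   = 718.2 / 365 = 1.97 yr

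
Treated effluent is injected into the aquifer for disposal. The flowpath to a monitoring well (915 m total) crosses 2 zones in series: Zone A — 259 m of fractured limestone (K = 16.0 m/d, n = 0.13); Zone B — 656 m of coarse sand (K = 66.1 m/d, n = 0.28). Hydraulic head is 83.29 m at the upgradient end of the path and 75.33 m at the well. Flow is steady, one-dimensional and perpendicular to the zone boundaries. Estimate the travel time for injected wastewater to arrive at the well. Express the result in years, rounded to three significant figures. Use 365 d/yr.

Total head drop ΔH = 83.29 − 75.33 = 7.96 m
Steady 1-D flow in series ⇒ the Darcy flux q is identical in every zone and the zone head losses add (resistances L/K in series).
Σ(L/K) = 259/16.0 + 656/66.1 = 16.19 + 9.924 = 26.11 d
q = ΔH / Σ(L/K) = 7.96 / 26.11 = 0.3048 m/d (same in every zone)
Zone A: v = q/n = 0.3048/0.13 = 2.345 m/d → t_A = 259/2.345 = 110.5 d
Zone B: v = q/n = 0.3048/0.28 = 1.089 m/d → t_B = 656/1.089 = 602.5 d
Total t = 110.5 + 602.5 = 713.0 d
   = 713.0 / 365 = 1.95 yr

1.95 years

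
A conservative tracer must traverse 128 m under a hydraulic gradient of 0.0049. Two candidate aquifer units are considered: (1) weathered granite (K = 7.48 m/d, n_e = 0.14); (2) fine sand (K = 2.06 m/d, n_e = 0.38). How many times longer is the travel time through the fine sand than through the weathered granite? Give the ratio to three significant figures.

9.86

Unit 1 (weathered granite): v = 7.48×0.0049/0.14 = 0.2618 m/d, t = 128/0.2618 = 488.9 d
Unit 2 (fine sand): v = 2.06×0.0049/0.38 = 0.02656 m/d, t = 128/0.02656 = 4819 d
t(fine sand) / t(weathered granite) = 4819/488.9 = 9.86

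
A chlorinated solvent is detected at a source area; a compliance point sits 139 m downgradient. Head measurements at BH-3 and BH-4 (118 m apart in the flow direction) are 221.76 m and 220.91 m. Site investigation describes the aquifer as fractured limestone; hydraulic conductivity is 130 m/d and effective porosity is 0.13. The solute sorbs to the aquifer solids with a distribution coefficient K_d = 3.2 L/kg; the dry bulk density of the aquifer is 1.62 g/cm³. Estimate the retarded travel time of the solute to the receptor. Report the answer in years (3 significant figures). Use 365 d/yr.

Hydraulic gradient i = (221.76 − 220.91) / 118 = 0.85 / 118 = 0.007203
Specific discharge q = 130 × 0.007203 = 0.9364 m/d
Seepage velocity v = q / n = 0.9364 / 0.13 = 7.203 m/d
Retardation R = 1 + ρ_b·K_d/n = 1 + 1.62×3.2/0.13 = 40.88
Contaminant velocity v_c = v/R = 7.203/40.88 = 0.1762 m/d
t = L/v_c = 139/0.1762 = 788.8 d
   = 788.8/365 = 2.16 yr

2.16 years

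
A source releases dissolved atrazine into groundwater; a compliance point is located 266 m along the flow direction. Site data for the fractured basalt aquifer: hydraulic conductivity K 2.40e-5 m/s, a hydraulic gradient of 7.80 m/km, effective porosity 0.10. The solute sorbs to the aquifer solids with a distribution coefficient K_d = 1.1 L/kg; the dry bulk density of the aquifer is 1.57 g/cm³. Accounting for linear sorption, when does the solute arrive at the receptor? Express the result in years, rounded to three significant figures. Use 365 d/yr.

82.3 years

K = 2.40e-5 m/s × 86400 s/d = 2.074 m/d
Darcy flux q = K·i = 2.074 × 0.0078 = 0.01617 m/d
v_s = q/n_e = 0.01617/0.10 = 0.1617 m/d
Retardation R = 1 + ρ_b·K_d/n = 1 + 1.57×1.1/0.10 = 18.27
Contaminant velocity v_c = v/R = 0.1617/18.27 = 0.008853 m/d
t = L/v_c = 266/0.008853 = 30050 d
   = 30050/365 = 82.3 yr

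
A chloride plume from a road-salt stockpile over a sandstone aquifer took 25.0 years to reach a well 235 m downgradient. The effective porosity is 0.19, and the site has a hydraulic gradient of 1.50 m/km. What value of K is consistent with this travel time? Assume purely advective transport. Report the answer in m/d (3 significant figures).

t = 25.0 years = 9125 d
v = L / t = 235 / 9125 = 0.02575 m/d
K = v · n / i = 0.02575 × 0.19 / 0.0015 = 3.26 m/d

3.26 m/d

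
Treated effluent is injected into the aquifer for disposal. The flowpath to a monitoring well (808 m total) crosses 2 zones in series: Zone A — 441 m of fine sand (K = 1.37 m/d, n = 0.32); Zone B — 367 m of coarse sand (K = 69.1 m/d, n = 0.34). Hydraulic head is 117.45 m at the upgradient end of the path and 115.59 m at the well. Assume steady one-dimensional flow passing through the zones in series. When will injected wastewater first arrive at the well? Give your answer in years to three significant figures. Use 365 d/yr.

128 years

Total head drop ΔH = 117.45 − 115.59 = 1.86 m
Continuity: the same q passes through each zone, so ΔH = q·Σ(L_j/K_j) — the zones act as resistances in series.
Σ(L/K) = 441/1.37 + 367/69.1 = 321.9 + 5.311 = 327.2 d
q = ΔH / Σ(L/K) = 1.86 / 327.2 = 0.005684 m/d (same in every zone)
Zone A: v = q/n = 0.005684/0.32 = 0.01776 m/d → t_A = 441/0.01776 = 24830 d
Zone B: v = q/n = 0.005684/0.34 = 0.01672 m/d → t_B = 367/0.01672 = 21950 d
Total t = 24830 + 21950 = 46780 d
   = 46780 / 365 = 128 yr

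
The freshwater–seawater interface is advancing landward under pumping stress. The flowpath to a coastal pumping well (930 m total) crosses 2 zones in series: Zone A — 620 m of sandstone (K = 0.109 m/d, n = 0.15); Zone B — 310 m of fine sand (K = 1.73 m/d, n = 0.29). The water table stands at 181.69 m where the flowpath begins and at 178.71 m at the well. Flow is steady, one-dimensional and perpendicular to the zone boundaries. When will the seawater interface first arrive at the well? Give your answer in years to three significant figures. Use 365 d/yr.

Total head drop ΔH = 181.69 − 178.71 = 2.98 m
Continuity: the same q passes through each zone, so ΔH = q·Σ(L_j/K_j) — the zones act as resistances in series.
Σ(L/K) = 620/0.109 + 310/1.73 = 5688 + 179.2 = 5867 d
q = ΔH / Σ(L/K) = 2.98 / 5867 = 5.079e-4 m/d (same in every zone)
Zone A: v = q/n = 5.079e-4/0.15 = 0.003386 m/d → t_A = 620/0.003386 = 183100 d
Zone B: v = q/n = 5.079e-4/0.29 = 0.001751 m/d → t_B = 310/0.001751 = 177000 d
Total t = 183100 + 177000 = 360100 d
   = 360100 / 365 = 987 yr

987 years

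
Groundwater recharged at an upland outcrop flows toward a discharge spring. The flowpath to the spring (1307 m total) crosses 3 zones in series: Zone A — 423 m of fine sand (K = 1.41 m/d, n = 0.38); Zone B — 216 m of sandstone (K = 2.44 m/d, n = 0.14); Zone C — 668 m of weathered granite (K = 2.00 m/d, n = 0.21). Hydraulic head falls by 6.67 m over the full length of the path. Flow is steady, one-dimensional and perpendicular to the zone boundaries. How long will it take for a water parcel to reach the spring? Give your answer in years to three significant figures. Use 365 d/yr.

98.3 years

Continuity: the same q passes through each zone, so ΔH = q·Σ(L_j/K_j) — the zones act as resistances in series.
Σ(L/K) = 423/1.41 + 216/2.44 + 668/2.00 = 300.0 + 88.52 + 334.0 = 722.5 d
q = ΔH / Σ(L/K) = 6.67 / 722.5 = 0.009232 m/d (same in every zone)
Zone A: v = q/n = 0.009232/0.38 = 0.02429 m/d → t_A = 423/0.02429 = 17410 d
Zone B: v = q/n = 0.009232/0.14 = 0.06594 m/d → t_B = 216/0.06594 = 3276 d
Zone C: v = q/n = 0.009232/0.21 = 0.04396 m/d → t_C = 668/0.04396 = 15200 d
Total t = 17410 + 3276 + 15200 = 35880 d
   = 35880 / 365 = 98.3 yr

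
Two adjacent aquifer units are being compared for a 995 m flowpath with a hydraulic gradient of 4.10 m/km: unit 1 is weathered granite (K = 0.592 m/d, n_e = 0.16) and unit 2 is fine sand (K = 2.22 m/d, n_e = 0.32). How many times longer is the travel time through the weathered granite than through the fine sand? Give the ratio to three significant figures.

1.88

Unit 1 (weathered granite): v = 0.592×0.0041/0.16 = 0.01517 m/d, t = 995/0.01517 = 65590 d
Unit 2 (fine sand): v = 2.22×0.0041/0.32 = 0.02844 m/d, t = 995/0.02844 = 34980 d
t(weathered granite) / t(fine sand) = 65590/34980 = 1.88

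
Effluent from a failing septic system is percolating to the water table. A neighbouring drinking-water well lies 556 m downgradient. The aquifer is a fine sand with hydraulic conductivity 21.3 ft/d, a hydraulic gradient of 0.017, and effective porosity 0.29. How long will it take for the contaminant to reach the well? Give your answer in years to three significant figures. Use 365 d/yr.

K = 21.3 ft/d × 0.3048 = 6.492 m/d
q = Ki = 6.492 × 0.017 = 0.1104 m/d
v = Ki/n = 6.492·0.017/0.29 = 0.3806 m/d
t = L / v = 556 / 0.3806 = 1461 d
   = 1461 / 365 = 4.00 yr

4.00 years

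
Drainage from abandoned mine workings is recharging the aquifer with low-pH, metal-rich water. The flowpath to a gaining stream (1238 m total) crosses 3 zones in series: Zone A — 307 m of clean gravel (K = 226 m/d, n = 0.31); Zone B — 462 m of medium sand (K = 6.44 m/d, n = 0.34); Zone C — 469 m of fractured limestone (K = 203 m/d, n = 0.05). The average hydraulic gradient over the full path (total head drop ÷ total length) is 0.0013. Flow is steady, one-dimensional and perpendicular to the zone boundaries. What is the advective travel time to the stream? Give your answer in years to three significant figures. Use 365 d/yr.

35.4 years

For zones in series the flux q is common to all zones; the equivalent conductivity is the harmonic (thickness-weighted) mean, K_eq = L_total / Σ(L_j/K_j).
Σ(L/K) = 307/226 + 462/6.44 + 469/203 = 1.358 + 71.74 + 2.310 = 75.41 d
K_eq = L_total / Σ(L/K) = 1238 / 75.41 = 16.42 m/d
q = K_eq · i = 16.42 × 0.0013 = 0.02134 m/d (same in every zone)
Zone A: v = q/n = 0.02134/0.31 = 0.06885 m/d → t_A = 307/0.06885 = 4459 d
Zone B: v = q/n = 0.02134/0.34 = 0.06277 m/d → t_B = 462/0.06277 = 7360 d
Zone C: v = q/n = 0.02134/0.05 = 0.4269 m/d → t_C = 469/0.4269 = 1099 d
Total t = 4459 + 7360 + 1099 = 12920 d
   = 12920 / 365 = 35.4 yr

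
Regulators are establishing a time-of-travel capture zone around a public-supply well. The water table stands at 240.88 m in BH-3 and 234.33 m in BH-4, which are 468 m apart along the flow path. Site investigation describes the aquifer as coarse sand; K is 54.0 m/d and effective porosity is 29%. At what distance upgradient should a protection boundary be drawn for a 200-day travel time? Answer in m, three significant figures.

Hydraulic gradient i = (240.88 − 234.33) / 468 = 6.55 / 468 = 0.01400
q = Ki = 54.0 × 0.01400 = 0.7558 m/d
Average linear velocity = 0.7558 / 0.29 = 2.606 m/d
L = v × T = 2.606 × 200 = 521.2 m

521 m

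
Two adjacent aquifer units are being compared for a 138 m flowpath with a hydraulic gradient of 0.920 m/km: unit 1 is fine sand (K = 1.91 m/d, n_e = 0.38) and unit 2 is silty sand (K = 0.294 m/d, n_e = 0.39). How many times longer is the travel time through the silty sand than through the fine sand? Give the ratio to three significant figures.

Unit 1 (fine sand): v = 1.91×9.2e-4/0.38 = 0.004624 m/d, t = 138/0.004624 = 29840 d
Unit 2 (silty sand): v = 0.294×9.2e-4/0.39 = 6.935e-4 m/d, t = 138/6.935e-4 = 199000 d
t(silty sand) / t(fine sand) = 199000/29840 = 6.67

6.67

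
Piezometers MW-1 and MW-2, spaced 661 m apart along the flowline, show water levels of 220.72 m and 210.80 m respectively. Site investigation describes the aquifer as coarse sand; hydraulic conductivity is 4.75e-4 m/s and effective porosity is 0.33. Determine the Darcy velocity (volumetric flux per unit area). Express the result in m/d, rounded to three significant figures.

0.616 m/d

Hydraulic gradient i = (220.72 − 210.80) / 661 = 9.92 / 661 = 0.01501
K = 4.75e-4 m/s × 86400 s/d = 41.04 m/d
Specific discharge q = 41.04 × 0.01501 = 0.6159 m/d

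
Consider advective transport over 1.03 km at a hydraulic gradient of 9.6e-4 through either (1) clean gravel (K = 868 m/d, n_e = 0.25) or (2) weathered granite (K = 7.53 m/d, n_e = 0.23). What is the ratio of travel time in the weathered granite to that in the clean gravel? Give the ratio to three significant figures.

106

Unit 1 (clean gravel): v = 868×9.6e-4/0.25 = 3.333 m/d, t = 1030/3.333 = 309.0 d
Unit 2 (weathered granite): v = 7.53×9.6e-4/0.23 = 0.03143 m/d, t = 1030/0.03143 = 32770 d
t(weathered granite) / t(clean gravel) = 32770/309.0 = 106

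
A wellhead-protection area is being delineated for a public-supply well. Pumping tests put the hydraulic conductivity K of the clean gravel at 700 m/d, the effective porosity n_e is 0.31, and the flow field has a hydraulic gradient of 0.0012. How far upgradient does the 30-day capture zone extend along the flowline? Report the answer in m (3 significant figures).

Darcy flux q = K·i = 700 × 0.0012 = 0.8400 m/d
Average linear velocity = 0.8400 / 0.31 = 2.710 m/d
L = v × T = 2.710 × 30 = 81.29 m

81.3 m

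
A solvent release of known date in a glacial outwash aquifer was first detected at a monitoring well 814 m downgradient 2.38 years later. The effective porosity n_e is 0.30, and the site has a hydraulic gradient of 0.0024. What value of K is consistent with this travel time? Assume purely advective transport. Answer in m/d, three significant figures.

t = 2.38 years = 868.7 d
v = L / t = 814 / 868.7 = 0.9370 m/d
K = v · n / i = 0.9370 × 0.30 / 0.0024 = 117 m/d

117 m/d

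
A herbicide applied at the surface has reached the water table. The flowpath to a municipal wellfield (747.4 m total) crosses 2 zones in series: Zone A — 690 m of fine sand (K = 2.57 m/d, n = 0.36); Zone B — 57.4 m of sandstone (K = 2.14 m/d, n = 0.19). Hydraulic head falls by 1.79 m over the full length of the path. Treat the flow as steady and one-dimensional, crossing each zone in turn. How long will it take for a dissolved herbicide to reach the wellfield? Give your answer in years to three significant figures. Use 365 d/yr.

117 years

Steady 1-D flow in series ⇒ the Darcy flux q is identical in every zone and the zone head losses add (resistances L/K in series).
Σ(L/K) = 690/2.57 + 57.4/2.14 = 268.5 + 26.82 = 295.3 d
q = ΔH / Σ(L/K) = 1.79 / 295.3 = 0.006062 m/d (same in every zone)
Zone A: v = q/n = 0.006062/0.36 = 0.01684 m/d → t_A = 690/0.01684 = 40980 d
Zone B: v = q/n = 0.006062/0.19 = 0.03190 m/d → t_B = 57.4/0.03190 = 1799 d
Total t = 40980 + 1799 = 42780 d
   = 42780 / 365 = 117 yr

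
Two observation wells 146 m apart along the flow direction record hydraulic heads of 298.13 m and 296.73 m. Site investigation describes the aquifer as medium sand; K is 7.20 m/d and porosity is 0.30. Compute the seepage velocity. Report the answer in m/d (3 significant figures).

0.230 m/d

Hydraulic gradient i = (298.13 − 296.73) / 146 = 1.40 / 146 = 0.009589
Darcy flux q = K·i = 7.20 × 0.009589 = 0.06904 m/d
Seepage velocity v = q / n = 0.06904 / 0.30 = 0.2301 m/d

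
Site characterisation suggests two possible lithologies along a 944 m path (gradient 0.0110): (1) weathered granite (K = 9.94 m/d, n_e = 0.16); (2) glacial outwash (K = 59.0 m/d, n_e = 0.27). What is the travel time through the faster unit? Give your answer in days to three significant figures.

Unit 1 (weathered granite): v = 9.94×0.011/0.16 = 0.6834 m/d, t = 944/0.6834 = 1381 d
Unit 2 (glacial outwash): v = 59.0×0.011/0.27 = 2.404 m/d, t = 944/2.404 = 392.7 d
Faster unit: t = 393 d

393 days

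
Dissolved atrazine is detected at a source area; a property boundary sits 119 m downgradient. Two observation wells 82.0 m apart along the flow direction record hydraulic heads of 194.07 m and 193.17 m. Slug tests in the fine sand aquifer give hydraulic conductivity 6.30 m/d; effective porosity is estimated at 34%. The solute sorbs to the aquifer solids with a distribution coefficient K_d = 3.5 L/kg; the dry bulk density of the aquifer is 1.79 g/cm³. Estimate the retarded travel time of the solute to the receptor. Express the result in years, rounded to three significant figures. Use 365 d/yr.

Hydraulic gradient i = (194.07 − 193.17) / 82.0 = 0.90 / 82.0 = 0.01098
Specific discharge q = 6.30 × 0.01098 = 0.06915 m/d
v = Ki/n = 6.30·0.01098/0.34 = 0.2034 m/d
Retardation R = 1 + ρ_b·K_d/n = 1 + 1.79×3.5/0.34 = 19.43
Contaminant velocity v_c = v/R = 0.2034/19.43 = 0.01047 m/d
t = L/v_c = 119/0.01047 = 11370 d
   = 11370/365 = 31.1 yr

31.1 years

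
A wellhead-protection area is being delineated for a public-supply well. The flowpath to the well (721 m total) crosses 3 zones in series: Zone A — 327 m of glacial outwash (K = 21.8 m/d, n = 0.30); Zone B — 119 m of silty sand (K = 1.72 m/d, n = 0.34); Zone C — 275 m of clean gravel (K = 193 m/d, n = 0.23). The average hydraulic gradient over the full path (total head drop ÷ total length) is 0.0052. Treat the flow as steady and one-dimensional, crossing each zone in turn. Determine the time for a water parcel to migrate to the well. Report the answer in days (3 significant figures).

4610 days

Continuity: the same q passes through each zone, so ΔH = q·Σ(L_j/K_j) — the zones act as resistances in series.
Σ(L/K) = 327/21.8 + 119/1.72 + 275/193 = 15.00 + 69.19 + 1.425 = 85.61 d
K_eq = L_total / Σ(L/K) = 721 / 85.61 = 8.422 m/d
q = K_eq · i = 8.422 × 0.0052 = 0.04379 m/d (same in every zone)
Zone A: v = q/n = 0.04379/0.30 = 0.1460 m/d → t_A = 327/0.1460 = 2240 d
Zone B: v = q/n = 0.04379/0.34 = 0.1288 m/d → t_B = 119/0.1288 = 923.9 d
Zone C: v = q/n = 0.04379/0.23 = 0.1904 m/d → t_C = 275/0.1904 = 1444 d
Total t = 2240 + 923.9 + 1444 = 4608 d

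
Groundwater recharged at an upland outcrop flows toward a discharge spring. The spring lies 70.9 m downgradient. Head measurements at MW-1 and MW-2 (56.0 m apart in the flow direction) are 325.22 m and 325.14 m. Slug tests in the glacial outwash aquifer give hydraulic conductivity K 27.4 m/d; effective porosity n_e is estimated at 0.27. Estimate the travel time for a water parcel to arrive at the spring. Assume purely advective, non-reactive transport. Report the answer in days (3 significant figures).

489 days

Hydraulic gradient i = (325.22 − 325.14) / 56.0 = 0.08 / 56.0 = 0.001429
q = Ki = 27.4 × 0.001429 = 0.03914 m/d
Seepage velocity v = q / n = 0.03914 / 0.27 = 0.1450 m/d
t = L / v = 70.9 / 0.1450 = 489.1 d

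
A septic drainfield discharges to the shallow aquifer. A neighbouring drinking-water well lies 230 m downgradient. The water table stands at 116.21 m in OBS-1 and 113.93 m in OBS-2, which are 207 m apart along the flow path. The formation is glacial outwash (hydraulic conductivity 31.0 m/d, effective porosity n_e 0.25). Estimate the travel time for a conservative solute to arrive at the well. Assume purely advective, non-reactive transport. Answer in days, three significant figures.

168 days

Hydraulic gradient i = (116.21 − 113.93) / 207 = 2.28 / 207 = 0.01101
q = Ki = 31.0 × 0.01101 = 0.3414 m/d
Average linear velocity = 0.3414 / 0.25 = 1.366 m/d
t = L / v = 230 / 1.366 = 168.4 d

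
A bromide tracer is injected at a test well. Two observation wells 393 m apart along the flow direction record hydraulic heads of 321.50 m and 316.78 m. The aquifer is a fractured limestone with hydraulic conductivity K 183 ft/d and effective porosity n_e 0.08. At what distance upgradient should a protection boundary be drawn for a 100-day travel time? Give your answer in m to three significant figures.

837 m

Hydraulic gradient i = (321.50 − 316.78) / 393 = 4.72 / 393 = 0.01201
K = 183 ft/d × 0.3048 = 55.78 m/d
Specific discharge q = 55.78 × 0.01201 = 0.6699 m/d
v_s = q/n_e = 0.6699/0.08 = 8.374 m/d
L = v × T = 8.374 × 100 = 837.4 m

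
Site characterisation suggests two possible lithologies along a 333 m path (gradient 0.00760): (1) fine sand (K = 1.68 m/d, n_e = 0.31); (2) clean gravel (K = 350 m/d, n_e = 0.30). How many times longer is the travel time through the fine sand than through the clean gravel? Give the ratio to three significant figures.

Unit 1 (fine sand): v = 1.68×0.0076/0.31 = 0.04119 m/d, t = 333/0.04119 = 8085 d
Unit 2 (clean gravel): v = 350×0.0076/0.30 = 8.867 m/d, t = 333/8.867 = 37.56 d
t(fine sand) / t(clean gravel) = 8085/37.56 = 215

215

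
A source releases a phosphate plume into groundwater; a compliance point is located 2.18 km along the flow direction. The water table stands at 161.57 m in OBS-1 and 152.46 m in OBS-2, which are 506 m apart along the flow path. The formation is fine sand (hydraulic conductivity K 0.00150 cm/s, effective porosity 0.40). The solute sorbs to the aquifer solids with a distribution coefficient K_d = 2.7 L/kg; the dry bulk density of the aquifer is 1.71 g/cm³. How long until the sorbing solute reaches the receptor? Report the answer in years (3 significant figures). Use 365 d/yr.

Hydraulic gradient i = (161.57 − 152.46) / 506 = 9.11 / 506 = 0.01800
K = 0.00150 cm/s × 864 = 1.296 m/d
q = Ki = 1.296 × 0.01800 = 0.02333 m/d
v = Ki/n = 1.296·0.01800/0.40 = 0.05833 m/d
Retardation R = 1 + ρ_b·K_d/n = 1 + 1.71×2.7/0.40 = 12.54
Contaminant velocity v_c = v/R = 0.05833/12.54 = 0.004651 m/d
L = 2.18 km = 2180 m
t = L/v_c = 2180/0.004651 = 468700 d
   = 468700/365 = 1280 yr

1280 years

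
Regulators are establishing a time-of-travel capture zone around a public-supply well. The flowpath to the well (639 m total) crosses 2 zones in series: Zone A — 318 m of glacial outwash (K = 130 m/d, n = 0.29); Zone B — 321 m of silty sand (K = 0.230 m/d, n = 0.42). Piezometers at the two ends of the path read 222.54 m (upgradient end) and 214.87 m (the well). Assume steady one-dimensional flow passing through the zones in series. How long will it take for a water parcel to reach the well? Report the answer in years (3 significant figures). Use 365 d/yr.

113 years

Total head drop ΔH = 222.54 − 214.87 = 7.67 m
Continuity: the same q passes through each zone, so ΔH = q·Σ(L_j/K_j) — the zones act as resistances in series.
Σ(L/K) = 318/130 + 321/0.230 = 2.446 + 1396 = 1398 d
q = ΔH / Σ(L/K) = 7.67 / 1398 = 0.005486 m/d (same in every zone)
Zone A: v = q/n = 0.005486/0.29 = 0.01892 m/d → t_A = 318/0.01892 = 16810 d
Zone B: v = q/n = 0.005486/0.42 = 0.01306 m/d → t_B = 321/0.01306 = 24580 d
Total t = 16810 + 24580 = 41390 d
   = 41390 / 365 = 113 yr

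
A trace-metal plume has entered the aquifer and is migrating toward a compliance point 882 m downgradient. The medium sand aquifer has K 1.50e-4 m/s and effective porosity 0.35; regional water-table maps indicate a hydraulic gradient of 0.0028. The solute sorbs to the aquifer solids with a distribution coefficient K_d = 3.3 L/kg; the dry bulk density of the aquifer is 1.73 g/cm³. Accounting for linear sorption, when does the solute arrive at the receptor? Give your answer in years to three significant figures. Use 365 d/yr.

K = 1.50e-4 m/s × 86400 s/d = 12.96 m/d
Specific discharge q = 12.96 × 0.0028 = 0.03629 m/d
v_s = q/n_e = 0.03629/0.35 = 0.1037 m/d
Retardation R = 1 + ρ_b·K_d/n = 1 + 1.73×3.3/0.35 = 17.31
Contaminant velocity v_c = v/R = 0.1037/17.31 = 0.005989 m/d
t = L/v_c = 882/0.005989 = 147300 d
   = 147300/365 = 403 yr

403 years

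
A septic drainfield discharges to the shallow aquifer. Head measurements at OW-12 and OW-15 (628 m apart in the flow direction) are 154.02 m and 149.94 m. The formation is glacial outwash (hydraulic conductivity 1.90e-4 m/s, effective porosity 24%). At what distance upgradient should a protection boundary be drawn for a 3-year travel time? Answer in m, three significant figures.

Hydraulic gradient i = (154.02 − 149.94) / 628 = 4.08 / 628 = 0.006497
K = 1.90e-4 m/s × 86400 s/d = 16.42 m/d
Darcy flux q = K·i = 16.42 × 0.006497 = 0.1067 m/d
v_s = q/n_e = 0.1067/0.24 = 0.4444 m/d
T = 3 yr × 365 = 1095 d
L = v × T = 0.4444 × 1095 = 486.6 m

487 m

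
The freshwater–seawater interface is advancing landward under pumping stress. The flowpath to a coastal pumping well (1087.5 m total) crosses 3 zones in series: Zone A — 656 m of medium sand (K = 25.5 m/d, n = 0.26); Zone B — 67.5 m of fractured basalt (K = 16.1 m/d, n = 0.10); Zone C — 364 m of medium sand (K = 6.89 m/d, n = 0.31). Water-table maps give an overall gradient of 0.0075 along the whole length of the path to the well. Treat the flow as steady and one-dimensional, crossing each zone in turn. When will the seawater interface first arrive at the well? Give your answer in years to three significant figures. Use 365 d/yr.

8.06 years

Continuity: the same q passes through each zone, so ΔH = q·Σ(L_j/K_j) — the zones act as resistances in series.
Σ(L/K) = 656/25.5 + 67.5/16.1 + 364/6.89 = 25.73 + 4.193 + 52.83 = 82.75 d
K_eq = L_total / Σ(L/K) = 1087.5 / 82.75 = 13.14 m/d
q = K_eq · i = 13.14 × 0.0075 = 0.09857 m/d (same in every zone)
Zone A: v = q/n = 0.09857/0.26 = 0.3791 m/d → t_A = 656/0.3791 = 1730 d
Zone B: v = q/n = 0.09857/0.10 = 0.9857 m/d → t_B = 67.5/0.9857 = 68.48 d
Zone C: v = q/n = 0.09857/0.31 = 0.3180 m/d → t_C = 364/0.3180 = 1145 d
Total t = 1730 + 68.48 + 1145 = 2944 d
   = 2944 / 365 = 8.06 yr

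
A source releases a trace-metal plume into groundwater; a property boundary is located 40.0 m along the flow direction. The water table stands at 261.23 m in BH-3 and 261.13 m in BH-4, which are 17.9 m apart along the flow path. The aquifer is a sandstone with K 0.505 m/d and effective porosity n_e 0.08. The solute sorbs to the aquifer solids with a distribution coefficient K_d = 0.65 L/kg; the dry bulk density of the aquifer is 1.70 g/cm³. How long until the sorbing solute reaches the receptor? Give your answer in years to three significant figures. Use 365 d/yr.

Hydraulic gradient i = (261.23 − 261.13) / 17.9 = 0.10 / 17.9 = 0.005587
q = Ki = 0.505 × 0.005587 = 0.002821 m/d
Average linear velocity = 0.002821 / 0.08 = 0.03527 m/d
Retardation R = 1 + ρ_b·K_d/n = 1 + 1.70×0.65/0.08 = 14.81
Contaminant velocity v_c = v/R = 0.03527/14.81 = 0.002381 m/d
t = L/v_c = 40.0/0.002381 = 16800 d
   = 16800/365 = 46.0 yr

46.0 years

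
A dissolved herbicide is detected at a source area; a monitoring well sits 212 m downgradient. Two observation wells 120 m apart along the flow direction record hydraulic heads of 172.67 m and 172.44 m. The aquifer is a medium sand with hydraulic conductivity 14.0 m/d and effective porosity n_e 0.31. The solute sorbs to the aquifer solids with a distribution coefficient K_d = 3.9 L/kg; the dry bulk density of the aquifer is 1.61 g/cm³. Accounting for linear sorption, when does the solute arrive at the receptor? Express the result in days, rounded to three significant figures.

52100 days

Hydraulic gradient i = (172.67 − 172.44) / 120 = 0.23 / 120 = 0.001917
Darcy flux q = K·i = 14.0 × 0.001917 = 0.02683 m/d
Average linear velocity = 0.02683 / 0.31 = 0.08656 m/d
Retardation R = 1 + ρ_b·K_d/n = 1 + 1.61×3.9/0.31 = 21.25
Contaminant velocity v_c = v/R = 0.08656/21.25 = 0.004072 m/d
t = L/v_c = 212/0.004072 = 52060 d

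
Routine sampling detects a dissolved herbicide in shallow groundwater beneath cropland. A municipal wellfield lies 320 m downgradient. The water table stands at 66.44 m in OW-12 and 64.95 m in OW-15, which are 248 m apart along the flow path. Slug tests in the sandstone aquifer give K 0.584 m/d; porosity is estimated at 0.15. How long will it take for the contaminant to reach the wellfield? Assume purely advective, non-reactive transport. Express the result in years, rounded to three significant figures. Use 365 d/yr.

Hydraulic gradient i = (66.44 − 64.95) / 248 = 1.49 / 248 = 0.006008
q = Ki = 0.584 × 0.006008 = 0.003509 m/d
Seepage velocity v = q / n = 0.003509 / 0.15 = 0.02339 m/d
t = L / v = 320 / 0.02339 = 13680 d
   = 13680 / 365 = 37.5 yr

37.5 years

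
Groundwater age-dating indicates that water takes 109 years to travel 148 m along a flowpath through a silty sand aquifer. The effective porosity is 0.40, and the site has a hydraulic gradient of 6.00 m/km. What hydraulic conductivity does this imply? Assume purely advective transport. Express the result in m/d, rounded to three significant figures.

t = 109 years = 39790 d
v = L / t = 148 / 39790 = 0.003720 m/d
K = v · n / i = 0.003720 × 0.40 / 0.0060 = 0.248 m/d

0.248 m/d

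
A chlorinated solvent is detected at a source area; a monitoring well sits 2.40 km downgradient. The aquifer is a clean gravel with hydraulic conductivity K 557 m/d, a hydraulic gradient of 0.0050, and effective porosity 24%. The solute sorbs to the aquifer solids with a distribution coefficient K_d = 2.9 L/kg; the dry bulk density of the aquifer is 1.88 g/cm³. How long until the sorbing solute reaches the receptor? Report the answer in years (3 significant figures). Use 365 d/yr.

13.4 years

Specific discharge q = 557 × 0.0050 = 2.785 m/d
v_s = q/n_e = 2.785/0.24 = 11.60 m/d
Retardation R = 1 + ρ_b·K_d/n = 1 + 1.88×2.9/0.24 = 23.72
Contaminant velocity v_c = v/R = 11.60/23.72 = 0.4893 m/d
L = 2.40 km = 2400 m
t = L/v_c = 2400/0.4893 = 4905 d
   = 4905/365 = 13.4 yr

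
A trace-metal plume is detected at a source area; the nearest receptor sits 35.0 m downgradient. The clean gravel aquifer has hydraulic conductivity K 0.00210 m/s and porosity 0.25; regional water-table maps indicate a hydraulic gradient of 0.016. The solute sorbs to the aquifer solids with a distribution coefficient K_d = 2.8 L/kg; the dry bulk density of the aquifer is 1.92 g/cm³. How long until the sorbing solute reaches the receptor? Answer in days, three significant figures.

67.8 days

K = 0.00210 m/s × 86400 s/d = 181.4 m/d
q = Ki = 181.4 × 0.016 = 2.903 m/d
Average linear velocity = 2.903 / 0.25 = 11.61 m/d
Retardation R = 1 + ρ_b·K_d/n = 1 + 1.92×2.8/0.25 = 22.50
Contaminant velocity v_c = v/R = 11.61/22.50 = 0.5160 m/d
t = L/v_c = 35.0/0.5160 = 67.83 d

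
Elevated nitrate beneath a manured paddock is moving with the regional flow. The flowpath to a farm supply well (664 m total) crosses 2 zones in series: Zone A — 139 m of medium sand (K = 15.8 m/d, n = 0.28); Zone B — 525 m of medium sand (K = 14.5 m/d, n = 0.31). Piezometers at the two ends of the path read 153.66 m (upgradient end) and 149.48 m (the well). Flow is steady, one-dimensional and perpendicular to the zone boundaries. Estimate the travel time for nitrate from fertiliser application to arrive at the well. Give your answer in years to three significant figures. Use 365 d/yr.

Total head drop ΔH = 153.66 − 149.48 = 4.18 m
Continuity: the same q passes through each zone, so ΔH = q·Σ(L_j/K_j) — the zones act as resistances in series.
Σ(L/K) = 139/15.8 + 525/14.5 = 8.797 + 36.21 = 45.00 d
q = ΔH / Σ(L/K) = 4.18 / 45.00 = 0.09288 m/d (same in every zone)
Zone A: v = q/n = 0.09288/0.28 = 0.3317 m/d → t_A = 139/0.3317 = 419.0 d
Zone B: v = q/n = 0.09288/0.31 = 0.2996 m/d → t_B = 525/0.2996 = 1752 d
Total t = 419.0 + 1752 = 2171 d
   = 2171 / 365 = 5.95 yr

5.95 years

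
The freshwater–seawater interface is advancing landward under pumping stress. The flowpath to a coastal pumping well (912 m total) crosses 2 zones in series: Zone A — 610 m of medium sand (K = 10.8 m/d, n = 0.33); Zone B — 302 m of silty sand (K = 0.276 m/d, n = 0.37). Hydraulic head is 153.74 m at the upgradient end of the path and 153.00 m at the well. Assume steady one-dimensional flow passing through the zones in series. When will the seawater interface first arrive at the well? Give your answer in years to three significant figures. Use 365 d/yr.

Total head drop ΔH = 153.74 − 153.00 = 0.74 m
Steady 1-D flow in series ⇒ the Darcy flux q is identical in every zone and the zone head losses add (resistances L/K in series).
Σ(L/K) = 610/10.8 + 302/0.276 = 56.48 + 1094 = 1151 d
q = ΔH / Σ(L/K) = 0.74 / 1151 = 6.431e-4 m/d (same in every zone)
Zone A: v = q/n = 6.431e-4/0.33 = 0.001949 m/d → t_A = 610/0.001949 = 313000 d
Zone B: v = q/n = 6.431e-4/0.37 = 0.001738 m/d → t_B = 302/0.001738 = 173800 d
Total t = 313000 + 173800 = 486800 d
   = 486800 / 365 = 1330 yr

1330 years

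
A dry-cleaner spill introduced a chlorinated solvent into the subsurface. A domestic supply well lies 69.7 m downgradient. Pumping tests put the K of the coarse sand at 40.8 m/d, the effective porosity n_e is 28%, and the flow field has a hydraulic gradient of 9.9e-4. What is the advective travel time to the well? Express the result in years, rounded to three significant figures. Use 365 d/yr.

1.32 years

q = Ki = 40.8 × 9.9e-4 = 0.04039 m/d
Average linear velocity = 0.04039 / 0.28 = 0.1443 m/d
t = L / v = 69.7 / 0.1443 = 483.2 d
   = 483.2 / 365 = 1.32 yr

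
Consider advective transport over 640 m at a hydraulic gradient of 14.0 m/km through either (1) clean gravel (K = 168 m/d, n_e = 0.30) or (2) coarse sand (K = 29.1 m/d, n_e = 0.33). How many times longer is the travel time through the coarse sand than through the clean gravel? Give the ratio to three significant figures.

6.35

Unit 1 (clean gravel): v = 168×0.014/0.30 = 7.840 m/d, t = 640/7.840 = 81.63 d
Unit 2 (coarse sand): v = 29.1×0.014/0.33 = 1.235 m/d, t = 640/1.235 = 518.4 d
t(coarse sand) / t(clean gravel) = 518.4/81.63 = 6.35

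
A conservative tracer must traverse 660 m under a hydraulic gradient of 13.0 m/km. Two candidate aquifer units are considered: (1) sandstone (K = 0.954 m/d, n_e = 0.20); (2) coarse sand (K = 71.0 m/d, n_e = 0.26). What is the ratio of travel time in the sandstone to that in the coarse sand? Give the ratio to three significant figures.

Unit 1 (sandstone): v = 0.954×0.013/0.20 = 0.06201 m/d, t = 660/0.06201 = 10640 d
Unit 2 (coarse sand): v = 71.0×0.013/0.26 = 3.550 m/d, t = 660/3.550 = 185.9 d
t(sandstone) / t(coarse sand) = 10640/185.9 = 57.2

57.2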